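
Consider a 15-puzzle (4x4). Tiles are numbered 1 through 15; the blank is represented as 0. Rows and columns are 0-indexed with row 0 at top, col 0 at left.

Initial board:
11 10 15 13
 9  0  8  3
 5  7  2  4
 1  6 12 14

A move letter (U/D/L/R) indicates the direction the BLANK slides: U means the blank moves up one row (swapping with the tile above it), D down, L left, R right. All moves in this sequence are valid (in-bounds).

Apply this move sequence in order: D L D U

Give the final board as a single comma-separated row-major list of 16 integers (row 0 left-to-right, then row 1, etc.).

Answer: 11, 10, 15, 13, 9, 7, 8, 3, 0, 5, 2, 4, 1, 6, 12, 14

Derivation:
After move 1 (D):
11 10 15 13
 9  7  8  3
 5  0  2  4
 1  6 12 14

After move 2 (L):
11 10 15 13
 9  7  8  3
 0  5  2  4
 1  6 12 14

After move 3 (D):
11 10 15 13
 9  7  8  3
 1  5  2  4
 0  6 12 14

After move 4 (U):
11 10 15 13
 9  7  8  3
 0  5  2  4
 1  6 12 14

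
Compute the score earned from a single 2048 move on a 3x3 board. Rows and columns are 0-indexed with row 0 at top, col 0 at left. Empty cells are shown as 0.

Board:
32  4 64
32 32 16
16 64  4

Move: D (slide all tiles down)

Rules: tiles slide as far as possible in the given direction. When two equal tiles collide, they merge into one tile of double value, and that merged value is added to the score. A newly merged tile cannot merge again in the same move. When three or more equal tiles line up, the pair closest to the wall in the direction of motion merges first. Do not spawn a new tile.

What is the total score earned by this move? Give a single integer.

Answer: 64

Derivation:
Slide down:
col 0: [32, 32, 16] -> [0, 64, 16]  score +64 (running 64)
col 1: [4, 32, 64] -> [4, 32, 64]  score +0 (running 64)
col 2: [64, 16, 4] -> [64, 16, 4]  score +0 (running 64)
Board after move:
 0  4 64
64 32 16
16 64  4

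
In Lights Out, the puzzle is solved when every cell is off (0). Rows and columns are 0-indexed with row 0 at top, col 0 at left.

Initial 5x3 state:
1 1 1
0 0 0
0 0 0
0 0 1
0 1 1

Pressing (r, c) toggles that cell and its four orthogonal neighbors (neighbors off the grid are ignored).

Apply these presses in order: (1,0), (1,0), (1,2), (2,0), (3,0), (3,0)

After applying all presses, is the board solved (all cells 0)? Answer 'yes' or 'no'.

Answer: no

Derivation:
After press 1 at (1,0):
0 1 1
1 1 0
1 0 0
0 0 1
0 1 1

After press 2 at (1,0):
1 1 1
0 0 0
0 0 0
0 0 1
0 1 1

After press 3 at (1,2):
1 1 0
0 1 1
0 0 1
0 0 1
0 1 1

After press 4 at (2,0):
1 1 0
1 1 1
1 1 1
1 0 1
0 1 1

After press 5 at (3,0):
1 1 0
1 1 1
0 1 1
0 1 1
1 1 1

After press 6 at (3,0):
1 1 0
1 1 1
1 1 1
1 0 1
0 1 1

Lights still on: 12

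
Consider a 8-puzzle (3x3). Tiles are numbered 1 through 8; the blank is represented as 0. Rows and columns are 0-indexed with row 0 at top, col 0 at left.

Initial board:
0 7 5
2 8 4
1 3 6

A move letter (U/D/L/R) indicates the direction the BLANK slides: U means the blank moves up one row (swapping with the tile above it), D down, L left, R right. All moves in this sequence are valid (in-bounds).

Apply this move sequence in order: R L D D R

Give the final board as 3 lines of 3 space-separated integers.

After move 1 (R):
7 0 5
2 8 4
1 3 6

After move 2 (L):
0 7 5
2 8 4
1 3 6

After move 3 (D):
2 7 5
0 8 4
1 3 6

After move 4 (D):
2 7 5
1 8 4
0 3 6

After move 5 (R):
2 7 5
1 8 4
3 0 6

Answer: 2 7 5
1 8 4
3 0 6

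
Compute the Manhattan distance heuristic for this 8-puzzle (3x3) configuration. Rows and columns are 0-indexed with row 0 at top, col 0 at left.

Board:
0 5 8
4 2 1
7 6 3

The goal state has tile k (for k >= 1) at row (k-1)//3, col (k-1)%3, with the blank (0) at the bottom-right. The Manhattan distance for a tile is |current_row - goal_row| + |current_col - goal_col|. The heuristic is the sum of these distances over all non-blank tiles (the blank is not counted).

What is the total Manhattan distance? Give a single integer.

Tile 5: at (0,1), goal (1,1), distance |0-1|+|1-1| = 1
Tile 8: at (0,2), goal (2,1), distance |0-2|+|2-1| = 3
Tile 4: at (1,0), goal (1,0), distance |1-1|+|0-0| = 0
Tile 2: at (1,1), goal (0,1), distance |1-0|+|1-1| = 1
Tile 1: at (1,2), goal (0,0), distance |1-0|+|2-0| = 3
Tile 7: at (2,0), goal (2,0), distance |2-2|+|0-0| = 0
Tile 6: at (2,1), goal (1,2), distance |2-1|+|1-2| = 2
Tile 3: at (2,2), goal (0,2), distance |2-0|+|2-2| = 2
Sum: 1 + 3 + 0 + 1 + 3 + 0 + 2 + 2 = 12

Answer: 12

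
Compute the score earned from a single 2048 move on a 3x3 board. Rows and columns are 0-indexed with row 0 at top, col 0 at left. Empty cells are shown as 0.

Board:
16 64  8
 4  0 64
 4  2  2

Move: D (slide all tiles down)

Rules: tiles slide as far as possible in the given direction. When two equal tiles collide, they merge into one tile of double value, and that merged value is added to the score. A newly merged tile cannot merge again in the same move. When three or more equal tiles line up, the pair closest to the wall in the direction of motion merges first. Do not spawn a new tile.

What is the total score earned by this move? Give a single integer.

Slide down:
col 0: [16, 4, 4] -> [0, 16, 8]  score +8 (running 8)
col 1: [64, 0, 2] -> [0, 64, 2]  score +0 (running 8)
col 2: [8, 64, 2] -> [8, 64, 2]  score +0 (running 8)
Board after move:
 0  0  8
16 64 64
 8  2  2

Answer: 8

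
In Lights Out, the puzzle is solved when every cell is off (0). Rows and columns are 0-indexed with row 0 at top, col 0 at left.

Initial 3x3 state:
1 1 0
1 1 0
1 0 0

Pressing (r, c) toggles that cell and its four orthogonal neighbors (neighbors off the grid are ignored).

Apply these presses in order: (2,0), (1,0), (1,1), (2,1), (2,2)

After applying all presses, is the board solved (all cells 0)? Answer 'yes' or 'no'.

Answer: yes

Derivation:
After press 1 at (2,0):
1 1 0
0 1 0
0 1 0

After press 2 at (1,0):
0 1 0
1 0 0
1 1 0

After press 3 at (1,1):
0 0 0
0 1 1
1 0 0

After press 4 at (2,1):
0 0 0
0 0 1
0 1 1

After press 5 at (2,2):
0 0 0
0 0 0
0 0 0

Lights still on: 0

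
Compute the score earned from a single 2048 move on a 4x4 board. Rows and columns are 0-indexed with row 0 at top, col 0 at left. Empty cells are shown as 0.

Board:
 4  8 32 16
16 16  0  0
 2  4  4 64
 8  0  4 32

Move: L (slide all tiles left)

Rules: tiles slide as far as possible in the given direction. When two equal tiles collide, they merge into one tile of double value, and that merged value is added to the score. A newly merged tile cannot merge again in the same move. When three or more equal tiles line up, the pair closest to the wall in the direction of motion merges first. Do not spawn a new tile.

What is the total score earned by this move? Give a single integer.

Answer: 40

Derivation:
Slide left:
row 0: [4, 8, 32, 16] -> [4, 8, 32, 16]  score +0 (running 0)
row 1: [16, 16, 0, 0] -> [32, 0, 0, 0]  score +32 (running 32)
row 2: [2, 4, 4, 64] -> [2, 8, 64, 0]  score +8 (running 40)
row 3: [8, 0, 4, 32] -> [8, 4, 32, 0]  score +0 (running 40)
Board after move:
 4  8 32 16
32  0  0  0
 2  8 64  0
 8  4 32  0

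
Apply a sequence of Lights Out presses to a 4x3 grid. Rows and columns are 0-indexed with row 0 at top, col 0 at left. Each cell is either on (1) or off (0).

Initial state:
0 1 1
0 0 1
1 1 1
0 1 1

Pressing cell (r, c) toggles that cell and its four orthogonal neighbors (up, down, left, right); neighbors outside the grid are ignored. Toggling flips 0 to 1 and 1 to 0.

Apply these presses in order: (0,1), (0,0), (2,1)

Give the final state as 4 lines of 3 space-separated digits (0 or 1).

After press 1 at (0,1):
1 0 0
0 1 1
1 1 1
0 1 1

After press 2 at (0,0):
0 1 0
1 1 1
1 1 1
0 1 1

After press 3 at (2,1):
0 1 0
1 0 1
0 0 0
0 0 1

Answer: 0 1 0
1 0 1
0 0 0
0 0 1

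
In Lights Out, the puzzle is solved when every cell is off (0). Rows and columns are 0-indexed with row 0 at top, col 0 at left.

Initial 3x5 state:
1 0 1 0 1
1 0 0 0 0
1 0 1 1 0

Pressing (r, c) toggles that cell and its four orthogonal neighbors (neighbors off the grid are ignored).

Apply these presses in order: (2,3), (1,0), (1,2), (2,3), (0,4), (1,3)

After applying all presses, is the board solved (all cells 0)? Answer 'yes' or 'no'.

Answer: yes

Derivation:
After press 1 at (2,3):
1 0 1 0 1
1 0 0 1 0
1 0 0 0 1

After press 2 at (1,0):
0 0 1 0 1
0 1 0 1 0
0 0 0 0 1

After press 3 at (1,2):
0 0 0 0 1
0 0 1 0 0
0 0 1 0 1

After press 4 at (2,3):
0 0 0 0 1
0 0 1 1 0
0 0 0 1 0

After press 5 at (0,4):
0 0 0 1 0
0 0 1 1 1
0 0 0 1 0

After press 6 at (1,3):
0 0 0 0 0
0 0 0 0 0
0 0 0 0 0

Lights still on: 0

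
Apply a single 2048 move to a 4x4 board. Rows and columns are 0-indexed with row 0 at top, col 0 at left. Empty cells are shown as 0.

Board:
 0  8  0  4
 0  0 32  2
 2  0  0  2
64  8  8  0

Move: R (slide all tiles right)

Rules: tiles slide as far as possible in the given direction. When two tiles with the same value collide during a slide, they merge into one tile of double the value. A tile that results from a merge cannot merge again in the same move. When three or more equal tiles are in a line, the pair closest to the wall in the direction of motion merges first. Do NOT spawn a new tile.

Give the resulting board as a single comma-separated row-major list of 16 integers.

Slide right:
row 0: [0, 8, 0, 4] -> [0, 0, 8, 4]
row 1: [0, 0, 32, 2] -> [0, 0, 32, 2]
row 2: [2, 0, 0, 2] -> [0, 0, 0, 4]
row 3: [64, 8, 8, 0] -> [0, 0, 64, 16]

Answer: 0, 0, 8, 4, 0, 0, 32, 2, 0, 0, 0, 4, 0, 0, 64, 16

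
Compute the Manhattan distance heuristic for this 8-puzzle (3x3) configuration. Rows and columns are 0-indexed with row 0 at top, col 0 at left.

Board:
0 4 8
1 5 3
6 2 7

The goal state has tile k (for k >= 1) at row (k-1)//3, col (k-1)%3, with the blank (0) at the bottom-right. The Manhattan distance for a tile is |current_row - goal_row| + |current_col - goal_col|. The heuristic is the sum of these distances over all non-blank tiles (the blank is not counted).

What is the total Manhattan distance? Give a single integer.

Answer: 14

Derivation:
Tile 4: at (0,1), goal (1,0), distance |0-1|+|1-0| = 2
Tile 8: at (0,2), goal (2,1), distance |0-2|+|2-1| = 3
Tile 1: at (1,0), goal (0,0), distance |1-0|+|0-0| = 1
Tile 5: at (1,1), goal (1,1), distance |1-1|+|1-1| = 0
Tile 3: at (1,2), goal (0,2), distance |1-0|+|2-2| = 1
Tile 6: at (2,0), goal (1,2), distance |2-1|+|0-2| = 3
Tile 2: at (2,1), goal (0,1), distance |2-0|+|1-1| = 2
Tile 7: at (2,2), goal (2,0), distance |2-2|+|2-0| = 2
Sum: 2 + 3 + 1 + 0 + 1 + 3 + 2 + 2 = 14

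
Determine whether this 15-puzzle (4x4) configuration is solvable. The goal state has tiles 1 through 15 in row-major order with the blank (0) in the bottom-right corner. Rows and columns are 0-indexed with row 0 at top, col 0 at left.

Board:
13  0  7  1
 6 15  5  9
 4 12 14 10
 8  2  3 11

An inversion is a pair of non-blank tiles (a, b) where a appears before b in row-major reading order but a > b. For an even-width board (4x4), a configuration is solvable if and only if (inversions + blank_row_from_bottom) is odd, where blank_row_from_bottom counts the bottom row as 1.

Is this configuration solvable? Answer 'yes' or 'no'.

Answer: no

Derivation:
Inversions: 56
Blank is in row 0 (0-indexed from top), which is row 4 counting from the bottom (bottom = 1).
56 + 4 = 60, which is even, so the puzzle is not solvable.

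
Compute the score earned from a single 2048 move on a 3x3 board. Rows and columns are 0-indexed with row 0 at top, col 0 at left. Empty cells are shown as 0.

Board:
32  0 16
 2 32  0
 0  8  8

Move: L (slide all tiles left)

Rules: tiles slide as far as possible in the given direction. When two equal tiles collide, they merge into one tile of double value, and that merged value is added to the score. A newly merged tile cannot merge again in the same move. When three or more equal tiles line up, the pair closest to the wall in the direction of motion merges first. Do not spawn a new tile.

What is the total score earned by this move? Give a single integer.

Answer: 16

Derivation:
Slide left:
row 0: [32, 0, 16] -> [32, 16, 0]  score +0 (running 0)
row 1: [2, 32, 0] -> [2, 32, 0]  score +0 (running 0)
row 2: [0, 8, 8] -> [16, 0, 0]  score +16 (running 16)
Board after move:
32 16  0
 2 32  0
16  0  0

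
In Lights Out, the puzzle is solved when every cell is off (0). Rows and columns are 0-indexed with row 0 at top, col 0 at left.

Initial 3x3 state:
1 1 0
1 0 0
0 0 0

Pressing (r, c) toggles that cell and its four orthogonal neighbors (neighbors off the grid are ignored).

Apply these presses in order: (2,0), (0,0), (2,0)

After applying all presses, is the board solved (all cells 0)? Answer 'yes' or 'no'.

Answer: yes

Derivation:
After press 1 at (2,0):
1 1 0
0 0 0
1 1 0

After press 2 at (0,0):
0 0 0
1 0 0
1 1 0

After press 3 at (2,0):
0 0 0
0 0 0
0 0 0

Lights still on: 0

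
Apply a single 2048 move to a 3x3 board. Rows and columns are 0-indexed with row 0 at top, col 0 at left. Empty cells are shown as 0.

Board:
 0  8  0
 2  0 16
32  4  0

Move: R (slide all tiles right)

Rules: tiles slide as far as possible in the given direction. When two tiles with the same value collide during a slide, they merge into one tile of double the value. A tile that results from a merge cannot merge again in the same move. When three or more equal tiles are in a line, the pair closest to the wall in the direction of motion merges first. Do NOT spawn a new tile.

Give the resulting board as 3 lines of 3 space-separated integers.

Slide right:
row 0: [0, 8, 0] -> [0, 0, 8]
row 1: [2, 0, 16] -> [0, 2, 16]
row 2: [32, 4, 0] -> [0, 32, 4]

Answer:  0  0  8
 0  2 16
 0 32  4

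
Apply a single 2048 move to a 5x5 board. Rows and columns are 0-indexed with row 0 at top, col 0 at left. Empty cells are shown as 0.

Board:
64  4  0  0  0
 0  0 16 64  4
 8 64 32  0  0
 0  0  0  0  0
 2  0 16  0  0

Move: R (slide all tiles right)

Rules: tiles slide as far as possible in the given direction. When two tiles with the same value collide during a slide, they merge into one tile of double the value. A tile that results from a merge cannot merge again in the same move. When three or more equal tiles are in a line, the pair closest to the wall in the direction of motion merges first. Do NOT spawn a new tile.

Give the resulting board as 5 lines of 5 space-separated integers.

Answer:  0  0  0 64  4
 0  0 16 64  4
 0  0  8 64 32
 0  0  0  0  0
 0  0  0  2 16

Derivation:
Slide right:
row 0: [64, 4, 0, 0, 0] -> [0, 0, 0, 64, 4]
row 1: [0, 0, 16, 64, 4] -> [0, 0, 16, 64, 4]
row 2: [8, 64, 32, 0, 0] -> [0, 0, 8, 64, 32]
row 3: [0, 0, 0, 0, 0] -> [0, 0, 0, 0, 0]
row 4: [2, 0, 16, 0, 0] -> [0, 0, 0, 2, 16]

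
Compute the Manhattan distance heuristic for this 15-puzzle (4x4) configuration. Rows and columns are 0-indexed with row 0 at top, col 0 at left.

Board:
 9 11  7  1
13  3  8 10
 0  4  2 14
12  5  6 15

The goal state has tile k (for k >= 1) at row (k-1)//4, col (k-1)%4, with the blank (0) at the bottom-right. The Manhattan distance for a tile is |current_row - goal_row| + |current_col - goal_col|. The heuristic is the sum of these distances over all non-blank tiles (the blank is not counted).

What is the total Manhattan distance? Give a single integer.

Tile 9: at (0,0), goal (2,0), distance |0-2|+|0-0| = 2
Tile 11: at (0,1), goal (2,2), distance |0-2|+|1-2| = 3
Tile 7: at (0,2), goal (1,2), distance |0-1|+|2-2| = 1
Tile 1: at (0,3), goal (0,0), distance |0-0|+|3-0| = 3
Tile 13: at (1,0), goal (3,0), distance |1-3|+|0-0| = 2
Tile 3: at (1,1), goal (0,2), distance |1-0|+|1-2| = 2
Tile 8: at (1,2), goal (1,3), distance |1-1|+|2-3| = 1
Tile 10: at (1,3), goal (2,1), distance |1-2|+|3-1| = 3
Tile 4: at (2,1), goal (0,3), distance |2-0|+|1-3| = 4
Tile 2: at (2,2), goal (0,1), distance |2-0|+|2-1| = 3
Tile 14: at (2,3), goal (3,1), distance |2-3|+|3-1| = 3
Tile 12: at (3,0), goal (2,3), distance |3-2|+|0-3| = 4
Tile 5: at (3,1), goal (1,0), distance |3-1|+|1-0| = 3
Tile 6: at (3,2), goal (1,1), distance |3-1|+|2-1| = 3
Tile 15: at (3,3), goal (3,2), distance |3-3|+|3-2| = 1
Sum: 2 + 3 + 1 + 3 + 2 + 2 + 1 + 3 + 4 + 3 + 3 + 4 + 3 + 3 + 1 = 38

Answer: 38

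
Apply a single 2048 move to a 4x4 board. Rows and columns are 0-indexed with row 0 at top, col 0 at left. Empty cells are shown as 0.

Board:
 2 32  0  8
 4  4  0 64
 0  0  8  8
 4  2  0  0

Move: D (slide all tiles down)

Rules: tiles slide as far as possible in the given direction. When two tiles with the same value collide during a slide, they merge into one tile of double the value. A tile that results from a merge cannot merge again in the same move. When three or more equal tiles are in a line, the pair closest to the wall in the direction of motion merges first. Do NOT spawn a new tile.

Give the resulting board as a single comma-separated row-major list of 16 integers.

Answer: 0, 0, 0, 0, 0, 32, 0, 8, 2, 4, 0, 64, 8, 2, 8, 8

Derivation:
Slide down:
col 0: [2, 4, 0, 4] -> [0, 0, 2, 8]
col 1: [32, 4, 0, 2] -> [0, 32, 4, 2]
col 2: [0, 0, 8, 0] -> [0, 0, 0, 8]
col 3: [8, 64, 8, 0] -> [0, 8, 64, 8]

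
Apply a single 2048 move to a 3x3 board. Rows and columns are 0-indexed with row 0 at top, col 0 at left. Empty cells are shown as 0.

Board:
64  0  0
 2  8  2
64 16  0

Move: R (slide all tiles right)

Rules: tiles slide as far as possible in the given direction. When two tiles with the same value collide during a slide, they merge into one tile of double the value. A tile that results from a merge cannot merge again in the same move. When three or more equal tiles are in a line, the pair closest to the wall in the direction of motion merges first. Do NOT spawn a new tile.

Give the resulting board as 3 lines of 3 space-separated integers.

Answer:  0  0 64
 2  8  2
 0 64 16

Derivation:
Slide right:
row 0: [64, 0, 0] -> [0, 0, 64]
row 1: [2, 8, 2] -> [2, 8, 2]
row 2: [64, 16, 0] -> [0, 64, 16]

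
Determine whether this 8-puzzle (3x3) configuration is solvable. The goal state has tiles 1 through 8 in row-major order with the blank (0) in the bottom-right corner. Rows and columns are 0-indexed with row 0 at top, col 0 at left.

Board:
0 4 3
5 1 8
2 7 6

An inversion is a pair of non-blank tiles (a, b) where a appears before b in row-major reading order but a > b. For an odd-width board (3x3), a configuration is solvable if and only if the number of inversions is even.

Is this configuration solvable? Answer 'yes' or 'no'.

Answer: no

Derivation:
Inversions (pairs i<j in row-major order where tile[i] > tile[j] > 0): 11
11 is odd, so the puzzle is not solvable.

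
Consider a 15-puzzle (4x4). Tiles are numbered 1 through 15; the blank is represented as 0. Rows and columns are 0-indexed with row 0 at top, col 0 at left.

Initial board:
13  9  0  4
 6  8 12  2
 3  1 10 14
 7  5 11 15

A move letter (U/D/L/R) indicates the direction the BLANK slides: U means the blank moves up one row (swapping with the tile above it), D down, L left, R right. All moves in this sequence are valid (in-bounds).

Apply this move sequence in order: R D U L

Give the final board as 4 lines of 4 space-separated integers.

Answer: 13  9  0  4
 6  8 12  2
 3  1 10 14
 7  5 11 15

Derivation:
After move 1 (R):
13  9  4  0
 6  8 12  2
 3  1 10 14
 7  5 11 15

After move 2 (D):
13  9  4  2
 6  8 12  0
 3  1 10 14
 7  5 11 15

After move 3 (U):
13  9  4  0
 6  8 12  2
 3  1 10 14
 7  5 11 15

After move 4 (L):
13  9  0  4
 6  8 12  2
 3  1 10 14
 7  5 11 15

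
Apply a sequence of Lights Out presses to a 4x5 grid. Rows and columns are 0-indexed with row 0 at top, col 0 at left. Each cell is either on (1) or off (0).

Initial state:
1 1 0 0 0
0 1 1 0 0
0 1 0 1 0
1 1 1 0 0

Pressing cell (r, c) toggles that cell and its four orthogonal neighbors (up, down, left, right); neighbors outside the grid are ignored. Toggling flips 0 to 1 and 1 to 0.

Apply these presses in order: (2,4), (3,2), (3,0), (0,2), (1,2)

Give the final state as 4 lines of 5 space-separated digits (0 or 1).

After press 1 at (2,4):
1 1 0 0 0
0 1 1 0 1
0 1 0 0 1
1 1 1 0 1

After press 2 at (3,2):
1 1 0 0 0
0 1 1 0 1
0 1 1 0 1
1 0 0 1 1

After press 3 at (3,0):
1 1 0 0 0
0 1 1 0 1
1 1 1 0 1
0 1 0 1 1

After press 4 at (0,2):
1 0 1 1 0
0 1 0 0 1
1 1 1 0 1
0 1 0 1 1

After press 5 at (1,2):
1 0 0 1 0
0 0 1 1 1
1 1 0 0 1
0 1 0 1 1

Answer: 1 0 0 1 0
0 0 1 1 1
1 1 0 0 1
0 1 0 1 1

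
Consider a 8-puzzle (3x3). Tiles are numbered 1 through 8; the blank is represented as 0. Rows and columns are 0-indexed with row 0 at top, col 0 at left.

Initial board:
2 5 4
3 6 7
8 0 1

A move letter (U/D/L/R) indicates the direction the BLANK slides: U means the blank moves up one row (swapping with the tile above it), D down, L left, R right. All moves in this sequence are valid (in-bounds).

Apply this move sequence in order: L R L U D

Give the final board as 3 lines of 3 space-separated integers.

Answer: 2 5 4
3 6 7
0 8 1

Derivation:
After move 1 (L):
2 5 4
3 6 7
0 8 1

After move 2 (R):
2 5 4
3 6 7
8 0 1

After move 3 (L):
2 5 4
3 6 7
0 8 1

After move 4 (U):
2 5 4
0 6 7
3 8 1

After move 5 (D):
2 5 4
3 6 7
0 8 1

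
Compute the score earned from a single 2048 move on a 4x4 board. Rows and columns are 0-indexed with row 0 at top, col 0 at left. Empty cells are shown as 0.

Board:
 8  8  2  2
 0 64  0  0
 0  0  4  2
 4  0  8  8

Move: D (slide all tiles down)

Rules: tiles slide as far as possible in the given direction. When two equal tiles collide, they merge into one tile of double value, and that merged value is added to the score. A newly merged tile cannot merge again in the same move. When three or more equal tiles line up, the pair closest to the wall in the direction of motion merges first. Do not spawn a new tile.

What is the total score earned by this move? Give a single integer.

Answer: 4

Derivation:
Slide down:
col 0: [8, 0, 0, 4] -> [0, 0, 8, 4]  score +0 (running 0)
col 1: [8, 64, 0, 0] -> [0, 0, 8, 64]  score +0 (running 0)
col 2: [2, 0, 4, 8] -> [0, 2, 4, 8]  score +0 (running 0)
col 3: [2, 0, 2, 8] -> [0, 0, 4, 8]  score +4 (running 4)
Board after move:
 0  0  0  0
 0  0  2  0
 8  8  4  4
 4 64  8  8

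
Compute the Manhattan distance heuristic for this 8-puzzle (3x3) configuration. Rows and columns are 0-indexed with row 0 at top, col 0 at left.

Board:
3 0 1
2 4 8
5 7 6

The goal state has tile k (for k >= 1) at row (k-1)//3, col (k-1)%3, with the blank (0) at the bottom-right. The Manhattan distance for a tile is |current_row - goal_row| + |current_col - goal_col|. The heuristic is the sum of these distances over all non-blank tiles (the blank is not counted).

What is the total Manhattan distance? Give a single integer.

Tile 3: at (0,0), goal (0,2), distance |0-0|+|0-2| = 2
Tile 1: at (0,2), goal (0,0), distance |0-0|+|2-0| = 2
Tile 2: at (1,0), goal (0,1), distance |1-0|+|0-1| = 2
Tile 4: at (1,1), goal (1,0), distance |1-1|+|1-0| = 1
Tile 8: at (1,2), goal (2,1), distance |1-2|+|2-1| = 2
Tile 5: at (2,0), goal (1,1), distance |2-1|+|0-1| = 2
Tile 7: at (2,1), goal (2,0), distance |2-2|+|1-0| = 1
Tile 6: at (2,2), goal (1,2), distance |2-1|+|2-2| = 1
Sum: 2 + 2 + 2 + 1 + 2 + 2 + 1 + 1 = 13

Answer: 13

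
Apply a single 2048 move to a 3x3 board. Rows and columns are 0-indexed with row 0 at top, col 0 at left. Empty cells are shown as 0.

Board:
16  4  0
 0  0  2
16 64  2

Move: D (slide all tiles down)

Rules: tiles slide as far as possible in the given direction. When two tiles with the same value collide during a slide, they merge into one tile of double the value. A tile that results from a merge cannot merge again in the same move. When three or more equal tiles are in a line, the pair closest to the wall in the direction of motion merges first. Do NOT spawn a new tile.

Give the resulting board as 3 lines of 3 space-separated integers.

Slide down:
col 0: [16, 0, 16] -> [0, 0, 32]
col 1: [4, 0, 64] -> [0, 4, 64]
col 2: [0, 2, 2] -> [0, 0, 4]

Answer:  0  0  0
 0  4  0
32 64  4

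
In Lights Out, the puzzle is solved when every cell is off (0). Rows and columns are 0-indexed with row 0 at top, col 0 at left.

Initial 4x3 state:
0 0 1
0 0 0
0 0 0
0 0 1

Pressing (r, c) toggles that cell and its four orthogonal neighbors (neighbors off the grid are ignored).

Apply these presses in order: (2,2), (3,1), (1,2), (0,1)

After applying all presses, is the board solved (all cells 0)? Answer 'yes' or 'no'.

Answer: no

Derivation:
After press 1 at (2,2):
0 0 1
0 0 1
0 1 1
0 0 0

After press 2 at (3,1):
0 0 1
0 0 1
0 0 1
1 1 1

After press 3 at (1,2):
0 0 0
0 1 0
0 0 0
1 1 1

After press 4 at (0,1):
1 1 1
0 0 0
0 0 0
1 1 1

Lights still on: 6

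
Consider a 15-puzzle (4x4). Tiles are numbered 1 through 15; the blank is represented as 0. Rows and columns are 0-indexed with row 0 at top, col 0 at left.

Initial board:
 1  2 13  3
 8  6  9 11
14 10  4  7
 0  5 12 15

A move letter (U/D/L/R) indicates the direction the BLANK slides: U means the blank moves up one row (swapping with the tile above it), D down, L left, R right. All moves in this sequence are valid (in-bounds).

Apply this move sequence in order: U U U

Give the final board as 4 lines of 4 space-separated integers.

After move 1 (U):
 1  2 13  3
 8  6  9 11
 0 10  4  7
14  5 12 15

After move 2 (U):
 1  2 13  3
 0  6  9 11
 8 10  4  7
14  5 12 15

After move 3 (U):
 0  2 13  3
 1  6  9 11
 8 10  4  7
14  5 12 15

Answer:  0  2 13  3
 1  6  9 11
 8 10  4  7
14  5 12 15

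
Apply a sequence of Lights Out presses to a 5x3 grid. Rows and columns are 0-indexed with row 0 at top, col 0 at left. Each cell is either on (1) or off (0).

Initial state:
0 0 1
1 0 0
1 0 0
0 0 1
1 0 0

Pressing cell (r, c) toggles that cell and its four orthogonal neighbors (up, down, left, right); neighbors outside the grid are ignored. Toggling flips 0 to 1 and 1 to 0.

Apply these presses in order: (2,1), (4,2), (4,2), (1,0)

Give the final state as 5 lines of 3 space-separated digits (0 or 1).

Answer: 1 0 1
0 0 0
1 1 1
0 1 1
1 0 0

Derivation:
After press 1 at (2,1):
0 0 1
1 1 0
0 1 1
0 1 1
1 0 0

After press 2 at (4,2):
0 0 1
1 1 0
0 1 1
0 1 0
1 1 1

After press 3 at (4,2):
0 0 1
1 1 0
0 1 1
0 1 1
1 0 0

After press 4 at (1,0):
1 0 1
0 0 0
1 1 1
0 1 1
1 0 0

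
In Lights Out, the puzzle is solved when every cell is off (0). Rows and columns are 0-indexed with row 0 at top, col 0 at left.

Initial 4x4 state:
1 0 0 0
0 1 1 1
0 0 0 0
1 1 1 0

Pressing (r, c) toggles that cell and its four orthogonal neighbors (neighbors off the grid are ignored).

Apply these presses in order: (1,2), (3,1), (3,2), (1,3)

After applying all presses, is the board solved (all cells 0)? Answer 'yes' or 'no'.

After press 1 at (1,2):
1 0 1 0
0 0 0 0
0 0 1 0
1 1 1 0

After press 2 at (3,1):
1 0 1 0
0 0 0 0
0 1 1 0
0 0 0 0

After press 3 at (3,2):
1 0 1 0
0 0 0 0
0 1 0 0
0 1 1 1

After press 4 at (1,3):
1 0 1 1
0 0 1 1
0 1 0 1
0 1 1 1

Lights still on: 10

Answer: no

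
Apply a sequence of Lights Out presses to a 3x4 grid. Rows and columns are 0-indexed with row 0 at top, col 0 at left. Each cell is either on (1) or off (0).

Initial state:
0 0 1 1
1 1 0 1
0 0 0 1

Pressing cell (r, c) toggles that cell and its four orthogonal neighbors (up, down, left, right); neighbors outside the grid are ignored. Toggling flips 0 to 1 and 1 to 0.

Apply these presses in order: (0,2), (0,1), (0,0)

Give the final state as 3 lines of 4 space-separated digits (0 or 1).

After press 1 at (0,2):
0 1 0 0
1 1 1 1
0 0 0 1

After press 2 at (0,1):
1 0 1 0
1 0 1 1
0 0 0 1

After press 3 at (0,0):
0 1 1 0
0 0 1 1
0 0 0 1

Answer: 0 1 1 0
0 0 1 1
0 0 0 1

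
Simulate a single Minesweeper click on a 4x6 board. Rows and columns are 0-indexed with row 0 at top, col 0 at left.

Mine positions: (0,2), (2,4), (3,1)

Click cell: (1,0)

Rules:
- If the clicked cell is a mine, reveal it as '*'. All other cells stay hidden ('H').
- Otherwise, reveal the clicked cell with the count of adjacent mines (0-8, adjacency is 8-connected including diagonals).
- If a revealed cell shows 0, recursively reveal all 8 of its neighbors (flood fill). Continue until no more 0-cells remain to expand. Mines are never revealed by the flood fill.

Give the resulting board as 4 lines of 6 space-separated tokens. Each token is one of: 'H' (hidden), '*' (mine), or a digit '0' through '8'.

0 1 H H H H
0 1 H H H H
1 1 H H H H
H H H H H H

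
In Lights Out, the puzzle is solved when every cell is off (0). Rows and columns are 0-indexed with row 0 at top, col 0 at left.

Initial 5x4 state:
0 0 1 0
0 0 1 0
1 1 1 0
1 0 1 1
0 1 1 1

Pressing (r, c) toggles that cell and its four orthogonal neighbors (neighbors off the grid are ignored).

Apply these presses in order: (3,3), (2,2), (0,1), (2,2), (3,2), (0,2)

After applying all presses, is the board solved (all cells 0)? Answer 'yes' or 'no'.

Answer: no

Derivation:
After press 1 at (3,3):
0 0 1 0
0 0 1 0
1 1 1 1
1 0 0 0
0 1 1 0

After press 2 at (2,2):
0 0 1 0
0 0 0 0
1 0 0 0
1 0 1 0
0 1 1 0

After press 3 at (0,1):
1 1 0 0
0 1 0 0
1 0 0 0
1 0 1 0
0 1 1 0

After press 4 at (2,2):
1 1 0 0
0 1 1 0
1 1 1 1
1 0 0 0
0 1 1 0

After press 5 at (3,2):
1 1 0 0
0 1 1 0
1 1 0 1
1 1 1 1
0 1 0 0

After press 6 at (0,2):
1 0 1 1
0 1 0 0
1 1 0 1
1 1 1 1
0 1 0 0

Lights still on: 12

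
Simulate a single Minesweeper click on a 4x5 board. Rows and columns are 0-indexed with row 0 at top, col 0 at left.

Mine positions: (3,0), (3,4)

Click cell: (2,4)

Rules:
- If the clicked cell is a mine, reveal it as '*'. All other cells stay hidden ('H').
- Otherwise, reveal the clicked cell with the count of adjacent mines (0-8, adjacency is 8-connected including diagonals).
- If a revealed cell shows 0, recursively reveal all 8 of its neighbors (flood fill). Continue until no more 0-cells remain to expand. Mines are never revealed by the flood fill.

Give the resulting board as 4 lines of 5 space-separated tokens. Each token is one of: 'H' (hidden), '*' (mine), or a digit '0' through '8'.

H H H H H
H H H H H
H H H H 1
H H H H H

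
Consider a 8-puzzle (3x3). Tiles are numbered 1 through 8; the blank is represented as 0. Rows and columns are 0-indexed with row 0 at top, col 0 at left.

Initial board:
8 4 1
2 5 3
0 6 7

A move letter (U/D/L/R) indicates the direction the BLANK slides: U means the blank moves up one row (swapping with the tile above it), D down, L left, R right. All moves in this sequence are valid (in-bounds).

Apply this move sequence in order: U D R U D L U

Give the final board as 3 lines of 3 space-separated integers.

After move 1 (U):
8 4 1
0 5 3
2 6 7

After move 2 (D):
8 4 1
2 5 3
0 6 7

After move 3 (R):
8 4 1
2 5 3
6 0 7

After move 4 (U):
8 4 1
2 0 3
6 5 7

After move 5 (D):
8 4 1
2 5 3
6 0 7

After move 6 (L):
8 4 1
2 5 3
0 6 7

After move 7 (U):
8 4 1
0 5 3
2 6 7

Answer: 8 4 1
0 5 3
2 6 7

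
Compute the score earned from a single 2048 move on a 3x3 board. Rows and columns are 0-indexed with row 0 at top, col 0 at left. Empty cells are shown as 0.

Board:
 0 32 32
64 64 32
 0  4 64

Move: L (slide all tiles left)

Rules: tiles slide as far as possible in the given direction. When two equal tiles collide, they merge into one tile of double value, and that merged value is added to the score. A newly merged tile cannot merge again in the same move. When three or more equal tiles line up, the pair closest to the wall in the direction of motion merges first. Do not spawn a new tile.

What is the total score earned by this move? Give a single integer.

Slide left:
row 0: [0, 32, 32] -> [64, 0, 0]  score +64 (running 64)
row 1: [64, 64, 32] -> [128, 32, 0]  score +128 (running 192)
row 2: [0, 4, 64] -> [4, 64, 0]  score +0 (running 192)
Board after move:
 64   0   0
128  32   0
  4  64   0

Answer: 192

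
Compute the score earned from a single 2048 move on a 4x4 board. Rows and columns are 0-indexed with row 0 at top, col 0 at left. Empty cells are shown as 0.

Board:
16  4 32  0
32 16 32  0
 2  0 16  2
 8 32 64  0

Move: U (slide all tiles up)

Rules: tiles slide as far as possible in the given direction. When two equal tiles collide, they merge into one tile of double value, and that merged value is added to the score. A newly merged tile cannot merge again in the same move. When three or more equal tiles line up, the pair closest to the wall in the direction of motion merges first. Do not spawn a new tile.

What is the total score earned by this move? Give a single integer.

Slide up:
col 0: [16, 32, 2, 8] -> [16, 32, 2, 8]  score +0 (running 0)
col 1: [4, 16, 0, 32] -> [4, 16, 32, 0]  score +0 (running 0)
col 2: [32, 32, 16, 64] -> [64, 16, 64, 0]  score +64 (running 64)
col 3: [0, 0, 2, 0] -> [2, 0, 0, 0]  score +0 (running 64)
Board after move:
16  4 64  2
32 16 16  0
 2 32 64  0
 8  0  0  0

Answer: 64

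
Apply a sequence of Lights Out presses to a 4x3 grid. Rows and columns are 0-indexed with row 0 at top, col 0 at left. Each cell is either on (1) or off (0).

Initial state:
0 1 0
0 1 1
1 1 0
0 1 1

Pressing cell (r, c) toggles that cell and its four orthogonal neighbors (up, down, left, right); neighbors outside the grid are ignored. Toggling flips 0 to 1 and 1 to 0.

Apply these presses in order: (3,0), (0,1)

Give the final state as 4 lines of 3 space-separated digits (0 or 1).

After press 1 at (3,0):
0 1 0
0 1 1
0 1 0
1 0 1

After press 2 at (0,1):
1 0 1
0 0 1
0 1 0
1 0 1

Answer: 1 0 1
0 0 1
0 1 0
1 0 1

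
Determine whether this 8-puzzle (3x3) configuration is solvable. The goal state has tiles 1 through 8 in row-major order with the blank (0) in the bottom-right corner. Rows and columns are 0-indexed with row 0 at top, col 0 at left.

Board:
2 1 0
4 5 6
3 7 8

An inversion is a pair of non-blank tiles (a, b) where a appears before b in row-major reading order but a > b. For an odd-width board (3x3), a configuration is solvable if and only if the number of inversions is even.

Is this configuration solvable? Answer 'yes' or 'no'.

Inversions (pairs i<j in row-major order where tile[i] > tile[j] > 0): 4
4 is even, so the puzzle is solvable.

Answer: yes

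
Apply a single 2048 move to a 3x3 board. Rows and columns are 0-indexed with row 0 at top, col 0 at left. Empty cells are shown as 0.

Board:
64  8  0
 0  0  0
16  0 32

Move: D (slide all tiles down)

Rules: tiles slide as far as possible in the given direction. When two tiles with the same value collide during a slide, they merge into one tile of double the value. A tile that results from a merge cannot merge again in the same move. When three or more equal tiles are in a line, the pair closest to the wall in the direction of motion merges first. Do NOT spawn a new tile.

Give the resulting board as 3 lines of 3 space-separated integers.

Answer:  0  0  0
64  0  0
16  8 32

Derivation:
Slide down:
col 0: [64, 0, 16] -> [0, 64, 16]
col 1: [8, 0, 0] -> [0, 0, 8]
col 2: [0, 0, 32] -> [0, 0, 32]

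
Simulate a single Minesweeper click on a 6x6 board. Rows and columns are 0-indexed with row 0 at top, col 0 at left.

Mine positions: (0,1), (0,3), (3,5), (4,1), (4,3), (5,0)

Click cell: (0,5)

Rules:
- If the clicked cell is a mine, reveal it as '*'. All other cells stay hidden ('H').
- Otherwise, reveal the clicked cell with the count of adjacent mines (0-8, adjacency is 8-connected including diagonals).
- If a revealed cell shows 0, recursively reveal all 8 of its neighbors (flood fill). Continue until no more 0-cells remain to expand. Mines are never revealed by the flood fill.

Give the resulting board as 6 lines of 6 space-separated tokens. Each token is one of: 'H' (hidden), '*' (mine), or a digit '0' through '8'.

H H H H 1 0
H H H H 1 0
H H H H 1 1
H H H H H H
H H H H H H
H H H H H H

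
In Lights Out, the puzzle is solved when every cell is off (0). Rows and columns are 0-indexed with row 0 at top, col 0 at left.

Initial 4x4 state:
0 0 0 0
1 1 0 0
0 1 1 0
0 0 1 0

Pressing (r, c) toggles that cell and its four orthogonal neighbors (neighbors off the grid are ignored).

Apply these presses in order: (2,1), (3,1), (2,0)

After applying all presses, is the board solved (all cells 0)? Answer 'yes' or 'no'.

After press 1 at (2,1):
0 0 0 0
1 0 0 0
1 0 0 0
0 1 1 0

After press 2 at (3,1):
0 0 0 0
1 0 0 0
1 1 0 0
1 0 0 0

After press 3 at (2,0):
0 0 0 0
0 0 0 0
0 0 0 0
0 0 0 0

Lights still on: 0

Answer: yes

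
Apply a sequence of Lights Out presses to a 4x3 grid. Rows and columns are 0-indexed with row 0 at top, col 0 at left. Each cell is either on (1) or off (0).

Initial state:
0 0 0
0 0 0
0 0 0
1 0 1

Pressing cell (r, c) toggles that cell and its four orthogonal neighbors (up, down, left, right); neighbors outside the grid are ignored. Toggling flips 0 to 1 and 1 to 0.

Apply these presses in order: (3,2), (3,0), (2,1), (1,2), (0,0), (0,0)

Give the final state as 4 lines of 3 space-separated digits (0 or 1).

After press 1 at (3,2):
0 0 0
0 0 0
0 0 1
1 1 0

After press 2 at (3,0):
0 0 0
0 0 0
1 0 1
0 0 0

After press 3 at (2,1):
0 0 0
0 1 0
0 1 0
0 1 0

After press 4 at (1,2):
0 0 1
0 0 1
0 1 1
0 1 0

After press 5 at (0,0):
1 1 1
1 0 1
0 1 1
0 1 0

After press 6 at (0,0):
0 0 1
0 0 1
0 1 1
0 1 0

Answer: 0 0 1
0 0 1
0 1 1
0 1 0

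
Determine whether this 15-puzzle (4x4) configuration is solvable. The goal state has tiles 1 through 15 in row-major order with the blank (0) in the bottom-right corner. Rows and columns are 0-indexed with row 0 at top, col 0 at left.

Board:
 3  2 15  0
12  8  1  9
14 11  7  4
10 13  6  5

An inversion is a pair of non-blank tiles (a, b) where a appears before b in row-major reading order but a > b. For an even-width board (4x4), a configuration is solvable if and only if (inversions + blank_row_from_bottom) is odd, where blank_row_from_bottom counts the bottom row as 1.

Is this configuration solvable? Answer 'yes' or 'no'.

Answer: yes

Derivation:
Inversions: 53
Blank is in row 0 (0-indexed from top), which is row 4 counting from the bottom (bottom = 1).
53 + 4 = 57, which is odd, so the puzzle is solvable.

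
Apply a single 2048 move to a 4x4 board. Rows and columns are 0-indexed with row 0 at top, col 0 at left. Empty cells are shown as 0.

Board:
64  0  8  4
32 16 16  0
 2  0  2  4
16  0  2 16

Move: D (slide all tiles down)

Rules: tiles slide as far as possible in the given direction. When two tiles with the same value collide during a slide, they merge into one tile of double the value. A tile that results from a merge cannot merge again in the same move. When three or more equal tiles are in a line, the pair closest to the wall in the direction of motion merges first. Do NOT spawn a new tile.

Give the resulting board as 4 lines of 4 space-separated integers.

Answer: 64  0  0  0
32  0  8  0
 2  0 16  8
16 16  4 16

Derivation:
Slide down:
col 0: [64, 32, 2, 16] -> [64, 32, 2, 16]
col 1: [0, 16, 0, 0] -> [0, 0, 0, 16]
col 2: [8, 16, 2, 2] -> [0, 8, 16, 4]
col 3: [4, 0, 4, 16] -> [0, 0, 8, 16]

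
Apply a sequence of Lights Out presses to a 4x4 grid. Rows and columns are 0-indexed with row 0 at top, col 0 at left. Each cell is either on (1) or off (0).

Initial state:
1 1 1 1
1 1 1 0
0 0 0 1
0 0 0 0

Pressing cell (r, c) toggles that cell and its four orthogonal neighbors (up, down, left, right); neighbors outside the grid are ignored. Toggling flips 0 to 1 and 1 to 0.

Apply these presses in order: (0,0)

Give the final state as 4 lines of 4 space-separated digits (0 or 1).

After press 1 at (0,0):
0 0 1 1
0 1 1 0
0 0 0 1
0 0 0 0

Answer: 0 0 1 1
0 1 1 0
0 0 0 1
0 0 0 0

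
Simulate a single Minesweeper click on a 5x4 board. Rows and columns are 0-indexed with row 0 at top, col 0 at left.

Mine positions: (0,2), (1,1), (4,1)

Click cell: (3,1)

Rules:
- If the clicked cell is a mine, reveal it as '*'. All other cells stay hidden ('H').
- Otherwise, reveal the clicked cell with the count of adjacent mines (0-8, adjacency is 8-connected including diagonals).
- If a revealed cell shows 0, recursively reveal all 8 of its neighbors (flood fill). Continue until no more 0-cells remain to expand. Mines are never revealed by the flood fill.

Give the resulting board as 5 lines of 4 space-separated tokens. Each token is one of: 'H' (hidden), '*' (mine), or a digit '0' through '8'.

H H H H
H H H H
H H H H
H 1 H H
H H H H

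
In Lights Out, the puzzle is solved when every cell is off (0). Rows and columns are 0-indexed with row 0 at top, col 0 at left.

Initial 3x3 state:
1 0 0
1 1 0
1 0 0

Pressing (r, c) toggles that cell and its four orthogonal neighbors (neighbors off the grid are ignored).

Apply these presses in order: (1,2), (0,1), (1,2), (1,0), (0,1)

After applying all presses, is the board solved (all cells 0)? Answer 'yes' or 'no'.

After press 1 at (1,2):
1 0 1
1 0 1
1 0 1

After press 2 at (0,1):
0 1 0
1 1 1
1 0 1

After press 3 at (1,2):
0 1 1
1 0 0
1 0 0

After press 4 at (1,0):
1 1 1
0 1 0
0 0 0

After press 5 at (0,1):
0 0 0
0 0 0
0 0 0

Lights still on: 0

Answer: yes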